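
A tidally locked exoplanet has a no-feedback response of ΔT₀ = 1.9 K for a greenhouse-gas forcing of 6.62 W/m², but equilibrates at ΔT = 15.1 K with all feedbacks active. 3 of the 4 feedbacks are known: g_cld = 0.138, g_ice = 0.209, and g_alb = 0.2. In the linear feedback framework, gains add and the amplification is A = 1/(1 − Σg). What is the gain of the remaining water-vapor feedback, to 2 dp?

0.33

Amplification A = ΔT/ΔT₀ = 15.1/1.9 = 7.947.
Total gain g = 1 − 1/A = 1 − 1/7.947 = 0.8742.
Known gains sum to 0.138 + 0.209 + 0.2 = 0.547.
g_wv = 0.8742 − 0.547 = 0.33.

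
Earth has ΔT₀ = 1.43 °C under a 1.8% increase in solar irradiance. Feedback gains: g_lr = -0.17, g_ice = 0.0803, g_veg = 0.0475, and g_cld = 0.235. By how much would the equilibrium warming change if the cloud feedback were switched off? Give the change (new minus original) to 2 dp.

-0.40 °C

Original: g = 0.1928, ΔT = 1.43/(1−0.1928) = 1.7716 °C.
Without cloud: g' = -0.0422, ΔT' = 1.43/(1+0.0422) = 1.3721 °C.
Change = 1.3721 − 1.7716 = -0.40 °C.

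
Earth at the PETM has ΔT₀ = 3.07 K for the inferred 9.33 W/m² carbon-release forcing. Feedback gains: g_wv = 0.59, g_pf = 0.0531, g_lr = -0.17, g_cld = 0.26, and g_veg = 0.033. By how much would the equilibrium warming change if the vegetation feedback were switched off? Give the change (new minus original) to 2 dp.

Original: g = 0.7661, ΔT = 3.07/(1−0.7661) = 13.1253 K.
Without vegetation: g' = 0.7331, ΔT' = 3.07/(1−0.7331) = 11.5024 K.
Change = 11.5024 − 13.1253 = -1.62 K.

-1.62 K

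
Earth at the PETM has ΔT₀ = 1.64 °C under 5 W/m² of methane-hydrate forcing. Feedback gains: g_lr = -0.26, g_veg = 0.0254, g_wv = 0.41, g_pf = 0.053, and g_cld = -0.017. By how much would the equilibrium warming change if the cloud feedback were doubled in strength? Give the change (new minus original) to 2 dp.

Original: g = 0.2114, ΔT = 1.64/(1−0.2114) = 2.0796 °C.
With doubled cloud: g' = 0.1944, ΔT' = 1.64/(1−0.1944) = 2.0357 °C.
Change = 2.0357 − 2.0796 = -0.04 °C.

-0.04 °C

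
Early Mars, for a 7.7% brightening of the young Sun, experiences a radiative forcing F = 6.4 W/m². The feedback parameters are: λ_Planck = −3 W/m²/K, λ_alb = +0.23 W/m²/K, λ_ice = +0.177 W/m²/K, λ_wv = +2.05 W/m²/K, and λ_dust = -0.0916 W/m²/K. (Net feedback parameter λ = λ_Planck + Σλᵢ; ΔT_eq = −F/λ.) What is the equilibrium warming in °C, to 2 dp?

10.09 °C

Net feedback parameter λ = (−3) + (+0.23) + (+0.177) + (+2.05) + (-0.0916) = -0.6346 W/m²/K.
ΔT = −F/λ = −6.4/(-0.6346) = 10.09 °C.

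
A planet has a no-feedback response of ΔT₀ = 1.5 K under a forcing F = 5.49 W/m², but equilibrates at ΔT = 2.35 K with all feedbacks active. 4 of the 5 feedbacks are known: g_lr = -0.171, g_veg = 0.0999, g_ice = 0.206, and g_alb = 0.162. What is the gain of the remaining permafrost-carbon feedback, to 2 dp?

0.06

Amplification A = ΔT/ΔT₀ = 2.35/1.5 = 1.567.
Total gain g = 1 − 1/A = 1 − 1/1.567 = 0.3618.
Known gains sum to -0.171 + 0.0999 + 0.206 + 0.162 = 0.2969.
g_pf = 0.3618 − 0.2969 = 0.06.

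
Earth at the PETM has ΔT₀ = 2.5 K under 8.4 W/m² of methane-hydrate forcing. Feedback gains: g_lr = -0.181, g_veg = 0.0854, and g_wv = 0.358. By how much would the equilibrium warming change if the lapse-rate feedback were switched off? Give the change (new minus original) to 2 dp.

Original: g = 0.2624, ΔT = 2.5/(1−0.2624) = 3.3894 K.
Without lapse-rate: g' = 0.4434, ΔT' = 2.5/(1−0.4434) = 4.4916 K.
Change = 4.4916 − 3.3894 = 1.10 K.

1.10 K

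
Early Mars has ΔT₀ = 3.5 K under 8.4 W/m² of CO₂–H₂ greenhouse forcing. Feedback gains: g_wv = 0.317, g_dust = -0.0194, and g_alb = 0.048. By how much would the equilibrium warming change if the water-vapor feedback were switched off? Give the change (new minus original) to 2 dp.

Original: g = 0.3456, ΔT = 3.5/(1−0.3456) = 5.3484 K.
Without water-vapor: g' = 0.0286, ΔT' = 3.5/(1−0.0286) = 3.6030 K.
Change = 3.6030 − 5.3484 = -1.75 K.

-1.75 K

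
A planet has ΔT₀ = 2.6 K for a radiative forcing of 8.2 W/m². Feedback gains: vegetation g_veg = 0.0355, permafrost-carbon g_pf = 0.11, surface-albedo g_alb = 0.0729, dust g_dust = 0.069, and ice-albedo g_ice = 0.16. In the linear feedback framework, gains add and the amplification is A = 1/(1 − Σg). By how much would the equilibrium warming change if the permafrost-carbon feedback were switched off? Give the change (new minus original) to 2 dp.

-0.78 K

Original: g = 0.4474, ΔT = 2.6/(1−0.4474) = 4.7050 K.
Without permafrost-carbon: g' = 0.3374, ΔT' = 2.6/(1−0.3374) = 3.9239 K.
Change = 3.9239 − 4.7050 = -0.78 K.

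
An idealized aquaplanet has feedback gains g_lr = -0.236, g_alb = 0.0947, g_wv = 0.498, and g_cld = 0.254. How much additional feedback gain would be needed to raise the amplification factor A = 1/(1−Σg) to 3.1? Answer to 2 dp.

Current total gain = 0.6107.
Target gain for A = 3.1: g* = 1 − 1/3.1 = 0.6774.
Additional gain needed = 0.6774 − 0.6107 = 0.07.

0.07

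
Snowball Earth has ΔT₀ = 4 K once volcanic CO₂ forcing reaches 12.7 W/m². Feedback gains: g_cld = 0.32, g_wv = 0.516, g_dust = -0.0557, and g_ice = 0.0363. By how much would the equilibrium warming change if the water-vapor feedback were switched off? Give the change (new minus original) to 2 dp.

Original: g = 0.8166, ΔT = 4/(1−0.8166) = 21.8103 K.
Without water-vapor: g' = 0.3006, ΔT' = 4/(1−0.3006) = 5.7192 K.
Change = 5.7192 − 21.8103 = -16.09 K.

-16.09 K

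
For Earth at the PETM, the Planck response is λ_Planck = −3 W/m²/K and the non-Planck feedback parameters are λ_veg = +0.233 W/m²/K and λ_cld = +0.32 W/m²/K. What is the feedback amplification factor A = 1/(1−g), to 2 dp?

Convert to gains: g_veg = 0.233/3 = 0.07767; g_cld = 0.32/3 = 0.1067.
Total gain g = 0.18437.
A = 1/(1 − 0.18437) = 1.23.

1.23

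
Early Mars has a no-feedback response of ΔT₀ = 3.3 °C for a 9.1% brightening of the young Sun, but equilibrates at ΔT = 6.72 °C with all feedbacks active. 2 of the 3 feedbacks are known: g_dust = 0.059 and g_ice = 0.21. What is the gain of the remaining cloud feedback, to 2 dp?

0.24

Amplification A = ΔT/ΔT₀ = 6.72/3.3 = 2.036.
Total gain g = 1 − 1/A = 1 − 1/2.036 = 0.5088.
Known gains sum to 0.059 + 0.21 = 0.269.
g_cld = 0.5088 − 0.269 = 0.24.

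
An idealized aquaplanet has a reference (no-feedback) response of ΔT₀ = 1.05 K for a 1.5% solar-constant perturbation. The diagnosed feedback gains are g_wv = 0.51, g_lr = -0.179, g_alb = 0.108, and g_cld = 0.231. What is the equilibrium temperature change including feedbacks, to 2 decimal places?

3.18 K

Total gain g = 0.51 − 0.179 + 0.108 + 0.231 = 0.67.
Amplification A = 1/(1 − 0.67) = 3.03.
ΔT = 1.05 × 3.03 = 3.18 K.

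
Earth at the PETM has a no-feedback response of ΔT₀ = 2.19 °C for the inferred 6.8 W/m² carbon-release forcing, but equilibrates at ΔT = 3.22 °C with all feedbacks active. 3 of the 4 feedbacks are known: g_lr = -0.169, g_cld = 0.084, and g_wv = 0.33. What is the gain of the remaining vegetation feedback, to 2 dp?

0.07

Amplification A = ΔT/ΔT₀ = 3.22/2.19 = 1.47.
Total gain g = 1 − 1/A = 1 − 1/1.47 = 0.3197.
Known gains sum to -0.169 + 0.084 + 0.33 = 0.245.
g_veg = 0.3197 − 0.245 = 0.07.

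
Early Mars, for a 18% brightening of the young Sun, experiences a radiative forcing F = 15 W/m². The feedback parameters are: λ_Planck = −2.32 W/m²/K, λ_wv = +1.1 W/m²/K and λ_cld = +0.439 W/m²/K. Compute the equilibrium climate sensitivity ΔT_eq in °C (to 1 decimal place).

19.2 °C

Net feedback parameter λ = (−2.32) + (+1.1) + (+0.439) = -0.781 W/m²/K.
ΔT = −F/λ = −15/(-0.781) = 19.2 °C.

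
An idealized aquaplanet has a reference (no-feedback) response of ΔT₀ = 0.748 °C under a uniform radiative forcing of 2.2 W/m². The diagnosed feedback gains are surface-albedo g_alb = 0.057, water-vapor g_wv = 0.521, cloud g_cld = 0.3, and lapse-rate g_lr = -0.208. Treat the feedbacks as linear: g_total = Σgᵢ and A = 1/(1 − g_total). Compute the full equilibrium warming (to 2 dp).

Total gain g = 0.057 + 0.521 + 0.3 − 0.208 = 0.67.
Amplification A = 1/(1 − 0.67) = 3.03.
ΔT = 0.748 × 3.03 = 2.27 °C.

2.27 °C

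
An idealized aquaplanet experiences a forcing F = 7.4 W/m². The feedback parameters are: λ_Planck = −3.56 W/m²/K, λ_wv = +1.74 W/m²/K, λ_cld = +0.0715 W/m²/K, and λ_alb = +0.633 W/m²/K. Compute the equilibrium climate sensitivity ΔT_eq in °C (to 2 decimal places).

6.63 °C

Net feedback parameter λ = (−3.56) + (+1.74) + (+0.0715) + (+0.633) = -1.1155 W/m²/K.
ΔT = −F/λ = −7.4/(-1.1155) = 6.63 °C.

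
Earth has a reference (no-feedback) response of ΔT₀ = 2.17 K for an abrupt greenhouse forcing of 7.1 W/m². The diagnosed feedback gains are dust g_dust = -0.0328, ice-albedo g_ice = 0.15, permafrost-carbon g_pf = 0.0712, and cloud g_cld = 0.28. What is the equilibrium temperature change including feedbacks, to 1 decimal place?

4.1 K

Total gain g = -0.0328 + 0.15 + 0.0712 + 0.28 = 0.4684.
Amplification A = 1/(1 − 0.4684) = 1.881.
ΔT = 2.17 × 1.881 = 4.1 K.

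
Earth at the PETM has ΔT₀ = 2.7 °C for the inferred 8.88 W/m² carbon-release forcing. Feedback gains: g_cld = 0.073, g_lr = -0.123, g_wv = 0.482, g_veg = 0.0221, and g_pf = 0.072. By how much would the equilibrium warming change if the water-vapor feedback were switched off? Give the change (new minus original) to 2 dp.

-2.87 °C

Original: g = 0.5261, ΔT = 2.7/(1−0.5261) = 5.6974 °C.
Without water-vapor: g' = 0.0441, ΔT' = 2.7/(1−0.0441) = 2.8246 °C.
Change = 2.8246 − 5.6974 = -2.87 °C.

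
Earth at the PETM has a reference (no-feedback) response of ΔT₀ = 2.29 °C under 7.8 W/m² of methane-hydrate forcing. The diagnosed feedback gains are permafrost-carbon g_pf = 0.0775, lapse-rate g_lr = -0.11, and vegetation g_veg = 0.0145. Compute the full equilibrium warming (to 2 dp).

Total gain g = 0.0775 − 0.11 + 0.0145 = -0.018.
Amplification A = 1/(1 + 0.018) = 0.9823.
ΔT = 2.29 × 0.9823 = 2.25 °C.

2.25 °C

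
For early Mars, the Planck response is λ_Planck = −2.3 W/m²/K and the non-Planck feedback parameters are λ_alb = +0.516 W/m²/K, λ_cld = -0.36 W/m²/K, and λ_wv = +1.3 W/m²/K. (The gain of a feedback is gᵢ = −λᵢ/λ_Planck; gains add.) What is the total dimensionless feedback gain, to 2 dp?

Convert to gains: g_alb = 0.516/2.3 = 0.2243; g_cld = -0.36/2.3 = -0.1565; g_wv = 1.3/2.3 = 0.5652.
Total gain g = 0.633.

0.63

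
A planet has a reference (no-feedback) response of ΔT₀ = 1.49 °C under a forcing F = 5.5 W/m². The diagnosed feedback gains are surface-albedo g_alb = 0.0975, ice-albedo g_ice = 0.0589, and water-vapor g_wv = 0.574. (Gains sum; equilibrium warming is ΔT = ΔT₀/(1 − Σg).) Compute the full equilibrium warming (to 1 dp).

5.5 °C

Total gain g = 0.0975 + 0.0589 + 0.574 = 0.7304.
Amplification A = 1/(1 − 0.7304) = 3.709.
ΔT = 1.49 × 3.709 = 5.5 °C.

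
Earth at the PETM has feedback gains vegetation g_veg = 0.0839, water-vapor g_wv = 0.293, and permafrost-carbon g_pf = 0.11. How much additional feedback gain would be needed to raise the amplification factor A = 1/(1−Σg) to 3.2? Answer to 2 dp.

Current total gain = 0.4869.
Target gain for A = 3.2: g* = 1 − 1/3.2 = 0.6875.
Additional gain needed = 0.6875 − 0.4869 = 0.20.

0.20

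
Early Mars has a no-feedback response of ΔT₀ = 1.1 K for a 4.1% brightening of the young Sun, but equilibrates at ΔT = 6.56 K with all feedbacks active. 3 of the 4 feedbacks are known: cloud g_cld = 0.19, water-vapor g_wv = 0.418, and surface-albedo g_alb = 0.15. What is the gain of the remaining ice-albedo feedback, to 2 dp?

0.07

Amplification A = ΔT/ΔT₀ = 6.56/1.1 = 5.964.
Total gain g = 1 − 1/A = 1 − 1/5.964 = 0.8323.
Known gains sum to 0.19 + 0.418 + 0.15 = 0.758.
g_ice = 0.8323 − 0.758 = 0.07.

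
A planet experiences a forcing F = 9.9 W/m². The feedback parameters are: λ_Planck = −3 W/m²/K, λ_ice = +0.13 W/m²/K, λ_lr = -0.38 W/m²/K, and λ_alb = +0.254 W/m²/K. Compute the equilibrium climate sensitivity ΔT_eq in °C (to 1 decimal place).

3.3 °C

Net feedback parameter λ = (−3) + (+0.13) + (-0.38) + (+0.254) = -2.996 W/m²/K.
ΔT = −F/λ = −9.9/(-2.996) = 3.3 °C.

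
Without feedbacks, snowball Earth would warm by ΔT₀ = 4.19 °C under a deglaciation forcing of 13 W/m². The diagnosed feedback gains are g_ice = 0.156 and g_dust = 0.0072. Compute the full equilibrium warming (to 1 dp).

Total gain g = 0.156 + 0.0072 = 0.1632.
Amplification A = 1/(1 − 0.1632) = 1.195.
ΔT = 4.19 × 1.195 = 5.0 °C.

5.0 °C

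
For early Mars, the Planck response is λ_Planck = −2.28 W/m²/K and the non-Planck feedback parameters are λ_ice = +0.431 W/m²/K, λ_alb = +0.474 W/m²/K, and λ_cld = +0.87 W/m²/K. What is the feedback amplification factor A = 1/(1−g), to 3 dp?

4.515

Convert to gains: g_ice = 0.431/2.28 = 0.189; g_alb = 0.474/2.28 = 0.2079; g_cld = 0.87/2.28 = 0.3816.
Total gain g = 0.7785.
A = 1/(1 − 0.7785) = 4.515.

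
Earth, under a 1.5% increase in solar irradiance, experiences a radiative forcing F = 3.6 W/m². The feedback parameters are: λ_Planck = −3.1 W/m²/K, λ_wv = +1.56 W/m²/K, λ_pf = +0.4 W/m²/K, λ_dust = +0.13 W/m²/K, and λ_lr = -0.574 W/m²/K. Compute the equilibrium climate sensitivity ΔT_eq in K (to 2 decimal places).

2.27 K

Net feedback parameter λ = (−3.1) + (+1.56) + (+0.4) + (+0.13) + (-0.574) = -1.584 W/m²/K.
ΔT = −F/λ = −3.6/(-1.584) = 2.27 K.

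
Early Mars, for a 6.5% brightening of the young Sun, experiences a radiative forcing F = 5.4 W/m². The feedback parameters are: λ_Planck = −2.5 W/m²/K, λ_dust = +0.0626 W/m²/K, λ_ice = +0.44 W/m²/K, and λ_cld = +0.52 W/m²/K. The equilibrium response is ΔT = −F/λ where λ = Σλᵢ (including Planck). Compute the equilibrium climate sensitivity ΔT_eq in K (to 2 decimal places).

3.66 K

Net feedback parameter λ = (−2.5) + (+0.0626) + (+0.44) + (+0.52) = -1.4774 W/m²/K.
ΔT = −F/λ = −5.4/(-1.4774) = 3.66 K.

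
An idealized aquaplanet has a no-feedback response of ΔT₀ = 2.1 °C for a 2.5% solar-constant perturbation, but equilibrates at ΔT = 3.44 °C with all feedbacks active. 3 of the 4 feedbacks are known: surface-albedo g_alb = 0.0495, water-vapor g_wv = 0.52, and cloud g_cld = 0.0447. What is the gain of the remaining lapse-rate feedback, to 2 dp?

-0.22

Amplification A = ΔT/ΔT₀ = 3.44/2.1 = 1.638.
Total gain g = 1 − 1/A = 1 − 1/1.638 = 0.3895.
Known gains sum to 0.0495 + 0.52 + 0.0447 = 0.6142.
g_lr = 0.3895 − 0.6142 = -0.22.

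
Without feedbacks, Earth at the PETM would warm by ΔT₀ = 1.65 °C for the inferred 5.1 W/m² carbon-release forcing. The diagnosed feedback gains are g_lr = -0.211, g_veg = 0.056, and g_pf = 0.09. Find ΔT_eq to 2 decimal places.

Total gain g = -0.211 + 0.056 + 0.09 = -0.065.
Amplification A = 1/(1 + 0.065) = 0.939.
ΔT = 1.65 × 0.939 = 1.55 °C.

1.55 °C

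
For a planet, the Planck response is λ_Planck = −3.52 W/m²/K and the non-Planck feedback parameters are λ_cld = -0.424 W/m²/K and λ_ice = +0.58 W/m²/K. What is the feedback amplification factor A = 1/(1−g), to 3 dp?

1.046

Convert to gains: g_cld = -0.424/3.52 = -0.1205; g_ice = 0.58/3.52 = 0.1648.
Total gain g = 0.0443.
A = 1/(1 − 0.0443) = 1.046.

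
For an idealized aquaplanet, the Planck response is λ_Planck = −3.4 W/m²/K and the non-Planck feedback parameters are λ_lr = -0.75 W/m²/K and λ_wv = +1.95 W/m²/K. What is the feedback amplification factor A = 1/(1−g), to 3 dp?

Convert to gains: g_lr = -0.75/3.4 = -0.2206; g_wv = 1.95/3.4 = 0.5735.
Total gain g = 0.3529.
A = 1/(1 − 0.3529) = 1.545.

1.545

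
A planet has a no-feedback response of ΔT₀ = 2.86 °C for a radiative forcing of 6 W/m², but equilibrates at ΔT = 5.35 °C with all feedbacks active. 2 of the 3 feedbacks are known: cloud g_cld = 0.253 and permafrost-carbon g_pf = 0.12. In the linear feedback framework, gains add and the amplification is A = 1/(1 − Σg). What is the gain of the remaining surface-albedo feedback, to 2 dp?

0.09

Amplification A = ΔT/ΔT₀ = 5.35/2.86 = 1.871.
Total gain g = 1 − 1/A = 1 − 1/1.871 = 0.4655.
Known gains sum to 0.253 + 0.12 = 0.373.
g_alb = 0.4655 − 0.373 = 0.09.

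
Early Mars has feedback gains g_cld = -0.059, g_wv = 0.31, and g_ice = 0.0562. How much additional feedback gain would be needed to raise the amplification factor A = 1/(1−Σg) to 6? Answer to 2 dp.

0.53

Current total gain = 0.3072.
Target gain for A = 6: g* = 1 − 1/6 = 0.8333.
Additional gain needed = 0.8333 − 0.3072 = 0.53.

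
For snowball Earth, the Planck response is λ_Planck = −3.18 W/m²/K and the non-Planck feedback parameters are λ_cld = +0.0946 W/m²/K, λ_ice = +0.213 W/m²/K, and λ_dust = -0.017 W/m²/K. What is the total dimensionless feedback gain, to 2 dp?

0.09

Convert to gains: g_cld = 0.0946/3.18 = 0.02975; g_ice = 0.213/3.18 = 0.06698; g_dust = -0.017/3.18 = -0.005346.
Total gain g = 0.091384.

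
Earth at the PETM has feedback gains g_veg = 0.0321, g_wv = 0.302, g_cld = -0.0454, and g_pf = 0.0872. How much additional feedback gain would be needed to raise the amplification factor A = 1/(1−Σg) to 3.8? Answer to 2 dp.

Current total gain = 0.3759.
Target gain for A = 3.8: g* = 1 − 1/3.8 = 0.7368.
Additional gain needed = 0.7368 − 0.3759 = 0.36.

0.36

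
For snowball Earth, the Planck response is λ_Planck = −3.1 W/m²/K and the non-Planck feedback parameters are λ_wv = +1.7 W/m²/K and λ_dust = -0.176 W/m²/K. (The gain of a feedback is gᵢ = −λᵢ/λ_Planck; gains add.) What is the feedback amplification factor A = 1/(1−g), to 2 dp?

Convert to gains: g_wv = 1.7/3.1 = 0.5484; g_dust = -0.176/3.1 = -0.05677.
Total gain g = 0.49163.
A = 1/(1 − 0.49163) = 1.97.

1.97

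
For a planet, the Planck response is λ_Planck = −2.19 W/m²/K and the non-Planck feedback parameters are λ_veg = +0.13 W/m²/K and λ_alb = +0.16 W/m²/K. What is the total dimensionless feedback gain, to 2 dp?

0.13

Convert to gains: g_veg = 0.13/2.19 = 0.05936; g_alb = 0.16/2.19 = 0.07306.
Total gain g = 0.13242.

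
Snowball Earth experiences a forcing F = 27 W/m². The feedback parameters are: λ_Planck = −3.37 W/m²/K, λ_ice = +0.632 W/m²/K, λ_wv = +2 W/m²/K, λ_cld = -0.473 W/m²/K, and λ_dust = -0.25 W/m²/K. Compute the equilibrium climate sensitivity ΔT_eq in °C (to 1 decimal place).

18.5 °C

Net feedback parameter λ = (−3.37) + (+0.632) + (+2) + (-0.473) + (-0.25) = -1.461 W/m²/K.
ΔT = −F/λ = −27/(-1.461) = 18.5 °C.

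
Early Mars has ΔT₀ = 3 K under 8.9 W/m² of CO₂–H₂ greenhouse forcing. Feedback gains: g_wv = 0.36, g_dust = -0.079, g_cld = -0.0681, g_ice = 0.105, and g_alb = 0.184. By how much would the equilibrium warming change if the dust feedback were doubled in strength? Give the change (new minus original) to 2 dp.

-0.82 K

Original: g = 0.5019, ΔT = 3/(1−0.5019) = 6.0229 K.
With doubled dust: g' = 0.4229, ΔT' = 3/(1−0.4229) = 5.1984 K.
Change = 5.1984 − 6.0229 = -0.82 K.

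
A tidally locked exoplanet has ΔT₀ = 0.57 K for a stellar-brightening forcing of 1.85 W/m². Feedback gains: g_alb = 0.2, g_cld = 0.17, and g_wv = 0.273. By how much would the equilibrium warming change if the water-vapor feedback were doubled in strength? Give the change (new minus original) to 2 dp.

5.19 K

Original: g = 0.643, ΔT = 0.57/(1−0.643) = 1.5966 K.
With doubled water-vapor: g' = 0.916, ΔT' = 0.57/(1−0.916) = 6.7857 K.
Change = 6.7857 − 1.5966 = 5.19 K.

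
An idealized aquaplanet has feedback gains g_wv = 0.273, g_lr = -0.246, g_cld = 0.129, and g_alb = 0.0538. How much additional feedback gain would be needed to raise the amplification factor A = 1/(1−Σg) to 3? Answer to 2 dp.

Current total gain = 0.2098.
Target gain for A = 3: g* = 1 − 1/3 = 0.6667.
Additional gain needed = 0.6667 − 0.2098 = 0.46.

0.46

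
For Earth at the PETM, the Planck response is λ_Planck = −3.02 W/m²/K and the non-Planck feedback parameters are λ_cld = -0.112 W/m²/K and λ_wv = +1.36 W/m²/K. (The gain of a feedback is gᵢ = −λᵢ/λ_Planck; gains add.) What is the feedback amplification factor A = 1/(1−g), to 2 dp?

Convert to gains: g_cld = -0.112/3.02 = -0.03709; g_wv = 1.36/3.02 = 0.4503.
Total gain g = 0.41321.
A = 1/(1 − 0.41321) = 1.70.

1.70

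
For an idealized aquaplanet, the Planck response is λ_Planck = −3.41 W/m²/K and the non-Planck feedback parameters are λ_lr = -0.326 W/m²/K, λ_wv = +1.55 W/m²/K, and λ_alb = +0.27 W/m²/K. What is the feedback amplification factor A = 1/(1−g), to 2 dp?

Convert to gains: g_lr = -0.326/3.41 = -0.0956; g_wv = 1.55/3.41 = 0.4545; g_alb = 0.27/3.41 = 0.07918.
Total gain g = 0.43808.
A = 1/(1 − 0.43808) = 1.78.

1.78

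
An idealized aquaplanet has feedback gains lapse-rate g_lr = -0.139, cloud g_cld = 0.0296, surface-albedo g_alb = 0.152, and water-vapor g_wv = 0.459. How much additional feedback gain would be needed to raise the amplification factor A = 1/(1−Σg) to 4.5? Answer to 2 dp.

0.28

Current total gain = 0.5016.
Target gain for A = 4.5: g* = 1 − 1/4.5 = 0.7778.
Additional gain needed = 0.7778 − 0.5016 = 0.28.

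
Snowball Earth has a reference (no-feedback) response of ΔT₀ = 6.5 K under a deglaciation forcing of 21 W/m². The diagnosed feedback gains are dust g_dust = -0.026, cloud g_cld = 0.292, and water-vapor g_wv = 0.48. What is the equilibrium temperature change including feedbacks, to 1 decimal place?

25.6 K

Total gain g = -0.026 + 0.292 + 0.48 = 0.746.
Amplification A = 1/(1 − 0.746) = 3.937.
ΔT = 6.5 × 3.937 = 25.6 K.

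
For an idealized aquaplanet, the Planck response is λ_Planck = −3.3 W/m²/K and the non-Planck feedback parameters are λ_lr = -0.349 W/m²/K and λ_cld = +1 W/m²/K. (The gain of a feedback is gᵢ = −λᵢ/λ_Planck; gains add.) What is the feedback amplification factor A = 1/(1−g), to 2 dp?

Convert to gains: g_lr = -0.349/3.3 = -0.1058; g_cld = 1/3.3 = 0.303.
Total gain g = 0.1972.
A = 1/(1 − 0.1972) = 1.25.

1.25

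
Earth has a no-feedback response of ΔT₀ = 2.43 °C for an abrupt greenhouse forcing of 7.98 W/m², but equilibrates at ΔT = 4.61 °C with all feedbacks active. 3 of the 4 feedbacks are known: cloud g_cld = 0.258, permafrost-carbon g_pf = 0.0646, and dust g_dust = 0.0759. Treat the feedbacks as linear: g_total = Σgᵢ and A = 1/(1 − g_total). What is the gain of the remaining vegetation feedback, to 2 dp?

0.07

Amplification A = ΔT/ΔT₀ = 4.61/2.43 = 1.897.
Total gain g = 1 − 1/A = 1 − 1/1.897 = 0.4729.
Known gains sum to 0.258 + 0.0646 + 0.0759 = 0.3985.
g_veg = 0.4729 − 0.3985 = 0.07.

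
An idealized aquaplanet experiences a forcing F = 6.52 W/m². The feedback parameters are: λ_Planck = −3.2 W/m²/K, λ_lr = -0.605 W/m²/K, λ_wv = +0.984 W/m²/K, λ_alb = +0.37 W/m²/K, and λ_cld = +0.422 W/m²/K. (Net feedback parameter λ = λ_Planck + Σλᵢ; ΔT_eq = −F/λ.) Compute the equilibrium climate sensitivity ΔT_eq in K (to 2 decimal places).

3.21 K

Net feedback parameter λ = (−3.2) + (-0.605) + (+0.984) + (+0.37) + (+0.422) = -2.029 W/m²/K.
ΔT = −F/λ = −6.52/(-2.029) = 3.21 K.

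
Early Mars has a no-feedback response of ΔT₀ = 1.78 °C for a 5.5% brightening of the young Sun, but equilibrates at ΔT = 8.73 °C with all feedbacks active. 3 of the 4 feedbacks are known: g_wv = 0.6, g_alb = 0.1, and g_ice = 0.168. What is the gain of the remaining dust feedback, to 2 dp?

-0.07

Amplification A = ΔT/ΔT₀ = 8.73/1.78 = 4.904.
Total gain g = 1 − 1/A = 1 − 1/4.904 = 0.7961.
Known gains sum to 0.6 + 0.1 + 0.168 = 0.868.
g_dust = 0.7961 − 0.868 = -0.07.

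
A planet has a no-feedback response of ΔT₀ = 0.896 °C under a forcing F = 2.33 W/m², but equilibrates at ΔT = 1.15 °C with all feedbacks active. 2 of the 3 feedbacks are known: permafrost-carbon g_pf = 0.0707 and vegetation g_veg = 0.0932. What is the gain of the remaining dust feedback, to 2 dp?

Amplification A = ΔT/ΔT₀ = 1.15/0.896 = 1.283.
Total gain g = 1 − 1/A = 1 − 1/1.283 = 0.2206.
Known gains sum to 0.0707 + 0.0932 = 0.1639.
g_dust = 0.2206 − 0.1639 = 0.06.

0.06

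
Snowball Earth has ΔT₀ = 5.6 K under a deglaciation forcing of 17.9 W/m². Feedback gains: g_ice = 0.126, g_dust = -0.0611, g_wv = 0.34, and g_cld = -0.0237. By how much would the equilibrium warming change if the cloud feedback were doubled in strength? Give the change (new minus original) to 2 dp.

Original: g = 0.3812, ΔT = 5.6/(1−0.3812) = 9.0498 K.
With doubled cloud: g' = 0.3575, ΔT' = 5.6/(1−0.3575) = 8.7160 K.
Change = 8.7160 − 9.0498 = -0.33 K.

-0.33 K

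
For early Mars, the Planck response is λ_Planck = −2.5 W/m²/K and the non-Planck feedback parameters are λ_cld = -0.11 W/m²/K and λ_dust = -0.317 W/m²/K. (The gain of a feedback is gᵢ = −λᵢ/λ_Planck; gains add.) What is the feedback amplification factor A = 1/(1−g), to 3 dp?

0.854

Convert to gains: g_cld = -0.11/2.5 = -0.044; g_dust = -0.317/2.5 = -0.1268.
Total gain g = -0.1708.
A = 1/(1 + 0.1708) = 0.854.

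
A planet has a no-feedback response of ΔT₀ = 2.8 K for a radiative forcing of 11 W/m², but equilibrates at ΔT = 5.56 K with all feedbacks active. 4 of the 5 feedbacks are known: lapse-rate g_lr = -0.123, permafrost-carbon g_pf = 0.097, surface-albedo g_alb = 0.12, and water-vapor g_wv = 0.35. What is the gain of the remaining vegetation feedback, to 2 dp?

Amplification A = ΔT/ΔT₀ = 5.56/2.8 = 1.986.
Total gain g = 1 − 1/A = 1 − 1/1.986 = 0.4965.
Known gains sum to -0.123 + 0.097 + 0.12 + 0.35 = 0.444.
g_veg = 0.4965 − 0.444 = 0.05.

0.05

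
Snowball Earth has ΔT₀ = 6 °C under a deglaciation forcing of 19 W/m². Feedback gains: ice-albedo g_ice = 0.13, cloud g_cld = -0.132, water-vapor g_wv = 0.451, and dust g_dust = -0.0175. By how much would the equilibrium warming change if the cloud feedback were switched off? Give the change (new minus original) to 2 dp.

Original: g = 0.4315, ΔT = 6/(1−0.4315) = 10.5541 °C.
Without cloud: g' = 0.5635, ΔT' = 6/(1−0.5635) = 13.7457 °C.
Change = 13.7457 − 10.5541 = 3.19 °C.

3.19 °C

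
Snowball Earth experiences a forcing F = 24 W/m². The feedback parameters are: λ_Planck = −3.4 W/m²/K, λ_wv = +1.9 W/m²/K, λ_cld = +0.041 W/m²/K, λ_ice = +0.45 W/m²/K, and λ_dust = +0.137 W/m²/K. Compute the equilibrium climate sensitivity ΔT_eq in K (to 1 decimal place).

27.5 K

Net feedback parameter λ = (−3.4) + (+1.9) + (+0.041) + (+0.45) + (+0.137) = -0.872 W/m²/K.
ΔT = −F/λ = −24/(-0.872) = 27.5 K.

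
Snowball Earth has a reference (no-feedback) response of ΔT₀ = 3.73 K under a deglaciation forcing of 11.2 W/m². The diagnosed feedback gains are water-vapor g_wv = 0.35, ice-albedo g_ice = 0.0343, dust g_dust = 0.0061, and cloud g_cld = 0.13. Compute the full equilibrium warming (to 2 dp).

7.78 K

Total gain g = 0.35 + 0.0343 + 0.0061 + 0.13 = 0.5204.
Amplification A = 1/(1 − 0.5204) = 2.085.
ΔT = 3.73 × 2.085 = 7.78 K.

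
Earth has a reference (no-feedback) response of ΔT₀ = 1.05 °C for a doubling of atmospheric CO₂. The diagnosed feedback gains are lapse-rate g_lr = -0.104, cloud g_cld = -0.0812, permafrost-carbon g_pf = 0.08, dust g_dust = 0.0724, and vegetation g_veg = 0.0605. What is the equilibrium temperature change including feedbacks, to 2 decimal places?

1.08 °C

Total gain g = -0.104 − 0.0812 + 0.08 + 0.0724 + 0.0605 = 0.0277.
Amplification A = 1/(1 − 0.0277) = 1.028.
ΔT = 1.05 × 1.028 = 1.08 °C.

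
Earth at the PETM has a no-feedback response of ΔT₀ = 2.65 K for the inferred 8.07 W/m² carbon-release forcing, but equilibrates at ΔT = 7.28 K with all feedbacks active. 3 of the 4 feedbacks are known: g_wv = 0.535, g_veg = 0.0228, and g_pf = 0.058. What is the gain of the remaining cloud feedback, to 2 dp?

Amplification A = ΔT/ΔT₀ = 7.28/2.65 = 2.747.
Total gain g = 1 − 1/A = 1 − 1/2.747 = 0.636.
Known gains sum to 0.535 + 0.0228 + 0.058 = 0.6158.
g_cld = 0.636 − 0.6158 = 0.02.

0.02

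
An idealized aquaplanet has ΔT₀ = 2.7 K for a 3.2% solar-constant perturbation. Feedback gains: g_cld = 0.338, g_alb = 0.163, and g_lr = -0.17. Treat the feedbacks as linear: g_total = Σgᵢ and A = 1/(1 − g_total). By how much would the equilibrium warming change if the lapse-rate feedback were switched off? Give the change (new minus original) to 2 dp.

1.37 K

Original: g = 0.331, ΔT = 2.7/(1−0.331) = 4.0359 K.
Without lapse-rate: g' = 0.501, ΔT' = 2.7/(1−0.501) = 5.4108 K.
Change = 5.4108 − 4.0359 = 1.37 K.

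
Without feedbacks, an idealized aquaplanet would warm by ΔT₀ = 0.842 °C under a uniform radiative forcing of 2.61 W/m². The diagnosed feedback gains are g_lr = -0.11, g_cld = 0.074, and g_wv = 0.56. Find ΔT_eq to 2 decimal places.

1.77 °C

Total gain g = -0.11 + 0.074 + 0.56 = 0.524.
Amplification A = 1/(1 − 0.524) = 2.101.
ΔT = 0.842 × 2.101 = 1.77 °C.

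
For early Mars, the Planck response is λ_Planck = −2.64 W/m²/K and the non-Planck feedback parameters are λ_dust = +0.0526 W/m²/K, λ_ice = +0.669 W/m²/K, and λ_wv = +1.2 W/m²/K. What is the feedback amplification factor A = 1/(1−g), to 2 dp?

3.67

Convert to gains: g_dust = 0.0526/2.64 = 0.01992; g_ice = 0.669/2.64 = 0.2534; g_wv = 1.2/2.64 = 0.4545.
Total gain g = 0.72782.
A = 1/(1 − 0.72782) = 3.67.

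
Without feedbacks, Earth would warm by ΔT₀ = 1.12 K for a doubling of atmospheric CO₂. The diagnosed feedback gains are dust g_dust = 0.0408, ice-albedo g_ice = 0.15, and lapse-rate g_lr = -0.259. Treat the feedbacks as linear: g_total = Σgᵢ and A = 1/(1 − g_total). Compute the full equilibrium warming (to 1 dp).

Total gain g = 0.0408 + 0.15 − 0.259 = -0.0682.
Amplification A = 1/(1 + 0.0682) = 0.9362.
ΔT = 1.12 × 0.9362 = 1.0 K.

1.0 K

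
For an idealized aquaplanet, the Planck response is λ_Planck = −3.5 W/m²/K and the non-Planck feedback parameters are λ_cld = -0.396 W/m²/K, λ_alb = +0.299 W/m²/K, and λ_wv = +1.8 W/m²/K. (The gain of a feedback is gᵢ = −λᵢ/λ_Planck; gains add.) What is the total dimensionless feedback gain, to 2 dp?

0.49

Convert to gains: g_cld = -0.396/3.5 = -0.1131; g_alb = 0.299/3.5 = 0.08543; g_wv = 1.8/3.5 = 0.5143.
Total gain g = 0.48663.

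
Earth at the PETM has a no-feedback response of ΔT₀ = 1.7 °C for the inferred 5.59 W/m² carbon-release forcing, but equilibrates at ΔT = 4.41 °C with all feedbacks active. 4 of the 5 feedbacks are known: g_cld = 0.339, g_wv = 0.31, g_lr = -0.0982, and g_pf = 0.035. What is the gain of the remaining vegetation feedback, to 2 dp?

Amplification A = ΔT/ΔT₀ = 4.41/1.7 = 2.594.
Total gain g = 1 − 1/A = 1 − 1/2.594 = 0.6145.
Known gains sum to 0.339 + 0.31 − 0.0982 + 0.035 = 0.5858.
g_veg = 0.6145 − 0.5858 = 0.03.

0.03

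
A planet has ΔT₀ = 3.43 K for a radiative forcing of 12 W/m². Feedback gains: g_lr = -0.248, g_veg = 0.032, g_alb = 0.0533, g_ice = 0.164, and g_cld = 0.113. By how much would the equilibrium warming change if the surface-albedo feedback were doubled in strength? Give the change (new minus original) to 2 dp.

Original: g = 0.1143, ΔT = 3.43/(1−0.1143) = 3.8726 K.
With doubled surface-albedo: g' = 0.1676, ΔT' = 3.43/(1−0.1676) = 4.1206 K.
Change = 4.1206 − 3.8726 = 0.25 K.

0.25 K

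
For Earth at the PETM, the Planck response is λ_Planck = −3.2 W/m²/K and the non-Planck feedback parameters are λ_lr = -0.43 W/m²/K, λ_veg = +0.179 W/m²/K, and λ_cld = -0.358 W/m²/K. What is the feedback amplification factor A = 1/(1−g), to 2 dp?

Convert to gains: g_lr = -0.43/3.2 = -0.1344; g_veg = 0.179/3.2 = 0.05594; g_cld = -0.358/3.2 = -0.1119.
Total gain g = -0.19036.
A = 1/(1 + 0.19036) = 0.84.

0.84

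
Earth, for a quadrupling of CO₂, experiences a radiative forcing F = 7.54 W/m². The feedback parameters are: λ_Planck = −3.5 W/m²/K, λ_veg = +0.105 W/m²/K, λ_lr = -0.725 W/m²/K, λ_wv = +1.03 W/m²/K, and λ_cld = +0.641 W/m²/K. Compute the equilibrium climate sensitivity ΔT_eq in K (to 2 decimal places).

3.08 K

Net feedback parameter λ = (−3.5) + (+0.105) + (-0.725) + (+1.03) + (+0.641) = -2.449 W/m²/K.
ΔT = −F/λ = −7.54/(-2.449) = 3.08 K.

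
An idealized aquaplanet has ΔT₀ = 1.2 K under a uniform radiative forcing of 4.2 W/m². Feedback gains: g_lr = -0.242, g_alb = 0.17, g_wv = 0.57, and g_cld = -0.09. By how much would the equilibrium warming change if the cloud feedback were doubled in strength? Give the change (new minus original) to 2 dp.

-0.27 K

Original: g = 0.408, ΔT = 1.2/(1−0.408) = 2.0270 K.
With doubled cloud: g' = 0.318, ΔT' = 1.2/(1−0.318) = 1.7595 K.
Change = 1.7595 − 2.0270 = -0.27 K.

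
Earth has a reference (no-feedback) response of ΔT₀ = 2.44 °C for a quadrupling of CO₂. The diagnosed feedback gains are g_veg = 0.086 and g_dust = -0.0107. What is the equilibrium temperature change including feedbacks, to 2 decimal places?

Total gain g = 0.086 − 0.0107 = 0.0753.
Amplification A = 1/(1 − 0.0753) = 1.081.
ΔT = 2.44 × 1.081 = 2.64 °C.

2.64 °C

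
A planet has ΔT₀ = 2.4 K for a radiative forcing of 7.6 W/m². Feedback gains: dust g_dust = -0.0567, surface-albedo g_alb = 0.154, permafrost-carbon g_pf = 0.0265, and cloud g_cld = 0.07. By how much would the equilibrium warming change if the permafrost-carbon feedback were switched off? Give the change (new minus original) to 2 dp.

-0.09 K

Original: g = 0.1938, ΔT = 2.4/(1−0.1938) = 2.9769 K.
Without permafrost-carbon: g' = 0.1673, ΔT' = 2.4/(1−0.1673) = 2.8822 K.
Change = 2.8822 − 2.9769 = -0.09 K.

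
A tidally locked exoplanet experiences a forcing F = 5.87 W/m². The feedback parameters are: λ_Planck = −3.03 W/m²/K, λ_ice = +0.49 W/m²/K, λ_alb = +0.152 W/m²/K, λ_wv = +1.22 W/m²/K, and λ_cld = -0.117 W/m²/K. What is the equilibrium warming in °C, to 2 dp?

4.57 °C

Net feedback parameter λ = (−3.03) + (+0.49) + (+0.152) + (+1.22) + (-0.117) = -1.285 W/m²/K.
ΔT = −F/λ = −5.87/(-1.285) = 4.57 °C.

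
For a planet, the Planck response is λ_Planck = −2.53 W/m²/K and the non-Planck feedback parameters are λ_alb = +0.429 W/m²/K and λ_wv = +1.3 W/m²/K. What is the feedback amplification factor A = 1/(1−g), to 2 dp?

Convert to gains: g_alb = 0.429/2.53 = 0.1696; g_wv = 1.3/2.53 = 0.5138.
Total gain g = 0.6834.
A = 1/(1 − 0.6834) = 3.16.

3.16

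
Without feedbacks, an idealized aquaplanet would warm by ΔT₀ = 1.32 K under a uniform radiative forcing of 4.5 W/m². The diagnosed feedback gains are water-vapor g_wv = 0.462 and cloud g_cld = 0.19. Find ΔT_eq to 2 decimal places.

Total gain g = 0.462 + 0.19 = 0.652.
Amplification A = 1/(1 − 0.652) = 2.874.
ΔT = 1.32 × 2.874 = 3.79 K.

3.79 K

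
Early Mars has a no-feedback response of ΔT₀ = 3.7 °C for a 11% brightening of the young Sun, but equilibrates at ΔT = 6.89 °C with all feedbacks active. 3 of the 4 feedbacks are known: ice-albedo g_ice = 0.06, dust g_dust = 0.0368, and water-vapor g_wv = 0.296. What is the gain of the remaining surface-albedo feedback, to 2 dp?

Amplification A = ΔT/ΔT₀ = 6.89/3.7 = 1.862.
Total gain g = 1 − 1/A = 1 − 1/1.862 = 0.4629.
Known gains sum to 0.06 + 0.0368 + 0.296 = 0.3928.
g_alb = 0.4629 − 0.3928 = 0.07.

0.07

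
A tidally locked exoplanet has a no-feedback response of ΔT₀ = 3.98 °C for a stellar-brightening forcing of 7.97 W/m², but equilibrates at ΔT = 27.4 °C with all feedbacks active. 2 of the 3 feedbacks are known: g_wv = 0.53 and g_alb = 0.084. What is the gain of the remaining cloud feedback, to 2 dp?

0.24

Amplification A = ΔT/ΔT₀ = 27.4/3.98 = 6.884.
Total gain g = 1 − 1/A = 1 − 1/6.884 = 0.8547.
Known gains sum to 0.53 + 0.084 = 0.614.
g_cld = 0.8547 − 0.614 = 0.24.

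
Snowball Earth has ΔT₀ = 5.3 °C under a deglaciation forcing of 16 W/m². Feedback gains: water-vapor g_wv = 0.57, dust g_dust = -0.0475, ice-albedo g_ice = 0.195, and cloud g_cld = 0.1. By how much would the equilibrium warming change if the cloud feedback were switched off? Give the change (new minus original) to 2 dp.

-10.28 °C

Original: g = 0.8175, ΔT = 5.3/(1−0.8175) = 29.0411 °C.
Without cloud: g' = 0.7175, ΔT' = 5.3/(1−0.7175) = 18.7611 °C.
Change = 18.7611 − 29.0411 = -10.28 °C.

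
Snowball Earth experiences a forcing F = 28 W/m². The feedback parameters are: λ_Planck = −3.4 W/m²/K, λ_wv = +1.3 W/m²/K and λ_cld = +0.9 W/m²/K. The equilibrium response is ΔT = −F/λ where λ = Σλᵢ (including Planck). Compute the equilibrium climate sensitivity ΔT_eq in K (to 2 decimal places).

Net feedback parameter λ = (−3.4) + (+1.3) + (+0.9) = -1.2 W/m²/K.
ΔT = −F/λ = −28/(-1.2) = 23.33 K.

23.33 K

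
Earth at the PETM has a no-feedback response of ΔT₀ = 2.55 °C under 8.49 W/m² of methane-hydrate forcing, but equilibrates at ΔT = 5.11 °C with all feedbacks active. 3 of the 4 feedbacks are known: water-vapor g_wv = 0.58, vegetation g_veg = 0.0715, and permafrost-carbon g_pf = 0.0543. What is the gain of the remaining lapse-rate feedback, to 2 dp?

-0.20

Amplification A = ΔT/ΔT₀ = 5.11/2.55 = 2.004.
Total gain g = 1 − 1/A = 1 − 1/2.004 = 0.501.
Known gains sum to 0.58 + 0.0715 + 0.0543 = 0.7058.
g_lr = 0.501 − 0.7058 = -0.20.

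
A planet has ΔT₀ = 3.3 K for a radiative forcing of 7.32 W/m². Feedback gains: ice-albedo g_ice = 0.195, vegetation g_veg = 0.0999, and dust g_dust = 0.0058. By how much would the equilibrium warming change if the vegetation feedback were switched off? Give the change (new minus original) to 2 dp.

-0.59 K

Original: g = 0.3007, ΔT = 3.3/(1−0.3007) = 4.7190 K.
Without vegetation: g' = 0.2008, ΔT' = 3.3/(1−0.2008) = 4.1291 K.
Change = 4.1291 − 4.7190 = -0.59 K.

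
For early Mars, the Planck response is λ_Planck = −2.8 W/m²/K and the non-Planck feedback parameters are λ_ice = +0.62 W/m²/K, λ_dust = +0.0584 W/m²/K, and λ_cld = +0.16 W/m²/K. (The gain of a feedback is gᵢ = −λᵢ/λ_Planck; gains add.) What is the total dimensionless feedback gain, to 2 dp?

0.30

Convert to gains: g_ice = 0.62/2.8 = 0.2214; g_dust = 0.0584/2.8 = 0.02086; g_cld = 0.16/2.8 = 0.05714.
Total gain g = 0.2994.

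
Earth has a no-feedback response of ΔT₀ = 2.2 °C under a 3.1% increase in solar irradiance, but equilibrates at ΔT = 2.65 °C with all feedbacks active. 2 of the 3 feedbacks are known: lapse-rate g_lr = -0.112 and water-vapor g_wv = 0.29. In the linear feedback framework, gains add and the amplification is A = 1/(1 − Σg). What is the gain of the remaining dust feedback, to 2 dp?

-0.01

Amplification A = ΔT/ΔT₀ = 2.65/2.2 = 1.205.
Total gain g = 1 − 1/A = 1 − 1/1.205 = 0.1701.
Known gains sum to -0.112 + 0.29 = 0.178.
g_dust = 0.1701 − 0.178 = -0.01.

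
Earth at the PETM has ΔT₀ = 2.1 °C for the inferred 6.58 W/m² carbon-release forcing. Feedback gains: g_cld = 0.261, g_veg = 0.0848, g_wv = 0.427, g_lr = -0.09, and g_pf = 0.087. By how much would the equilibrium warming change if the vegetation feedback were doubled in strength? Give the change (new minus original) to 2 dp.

Original: g = 0.7698, ΔT = 2.1/(1−0.7698) = 9.1225 °C.
With doubled vegetation: g' = 0.8546, ΔT' = 2.1/(1−0.8546) = 14.4429 °C.
Change = 14.4429 − 9.1225 = 5.32 °C.

5.32 °C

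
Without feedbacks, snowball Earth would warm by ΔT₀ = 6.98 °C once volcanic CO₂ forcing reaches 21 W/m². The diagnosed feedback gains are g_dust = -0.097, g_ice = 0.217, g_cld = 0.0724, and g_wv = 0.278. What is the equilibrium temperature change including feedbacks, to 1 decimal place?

Total gain g = -0.097 + 0.217 + 0.0724 + 0.278 = 0.4704.
Amplification A = 1/(1 − 0.4704) = 1.888.
ΔT = 6.98 × 1.888 = 13.2 °C.

13.2 °C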